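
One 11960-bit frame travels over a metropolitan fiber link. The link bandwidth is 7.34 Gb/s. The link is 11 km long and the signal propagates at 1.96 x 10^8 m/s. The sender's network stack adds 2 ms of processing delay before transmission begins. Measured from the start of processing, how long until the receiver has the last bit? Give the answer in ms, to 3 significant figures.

2.06 ms

Transmission delay = L/R = 11960 / 7340000000 = 0.00162943 ms.
Propagation delay = d/s = 11000 m / 196000000 m/s = 0.0561224 ms.
Plus processing delay 2 ms = 2 ms.
Total = 2.06 ms.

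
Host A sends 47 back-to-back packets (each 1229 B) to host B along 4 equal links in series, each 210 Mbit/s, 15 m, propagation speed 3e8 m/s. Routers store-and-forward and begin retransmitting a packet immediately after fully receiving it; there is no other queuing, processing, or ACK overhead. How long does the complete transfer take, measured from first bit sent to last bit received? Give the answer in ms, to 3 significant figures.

Per-hop transmission t_tx = L/R = 9832/210000000 = 0.046819 ms.
Per-hop propagation t_prop = 15/300000000 = 5e-05 ms.
Pipeline fill: first packet needs 4·t_tx to clear all hops; remaining 46 packets each add one t_tx.
Total = (4+47-1)·t_tx + 4·t_prop = 50·0.046819 + 4·5e-05 = 2.34 ms.

2.34 ms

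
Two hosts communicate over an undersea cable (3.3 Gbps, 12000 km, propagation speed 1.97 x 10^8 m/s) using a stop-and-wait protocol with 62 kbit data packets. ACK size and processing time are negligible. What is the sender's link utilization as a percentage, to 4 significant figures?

t_tx = L/R = 62000/3300000000 = 1.87879e-05 s.
t_prop = 12000000/197000000 = 0.0609137 s; RTT = 0.121827 s.
Cycle = t_tx + RTT = 0.121846 s.
Utilization = t_tx / cycle = 1.87879e-05/0.121846 = 0.01542 %.

0.01542 %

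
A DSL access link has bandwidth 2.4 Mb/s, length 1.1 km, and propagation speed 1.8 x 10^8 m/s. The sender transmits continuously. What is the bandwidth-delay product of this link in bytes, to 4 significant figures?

Propagation delay = 1100 / 180000000 = 6.11111e-06 s.
BDP = R × t_prop = 2400000 × 6.11111e-06 = 14.6667 bits.
In bytes: 14.6667/8 = 1.833 bytes.

1.833 bytes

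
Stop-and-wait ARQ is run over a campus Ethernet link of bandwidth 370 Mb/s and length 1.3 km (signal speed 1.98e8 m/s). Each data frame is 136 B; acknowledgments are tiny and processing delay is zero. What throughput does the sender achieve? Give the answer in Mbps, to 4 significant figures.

67.70 Mbps

t_tx = L/R = 1088/370000000 = 2.94054e-06 s.
t_prop = 1300/198000000 = 6.56566e-06 s; RTT = 1.31313e-05 s.
Cycle = t_tx + RTT = 1.60719e-05 s.
Throughput = L / cycle = 1088 / 1.60719e-05 = 67.70 Mbps.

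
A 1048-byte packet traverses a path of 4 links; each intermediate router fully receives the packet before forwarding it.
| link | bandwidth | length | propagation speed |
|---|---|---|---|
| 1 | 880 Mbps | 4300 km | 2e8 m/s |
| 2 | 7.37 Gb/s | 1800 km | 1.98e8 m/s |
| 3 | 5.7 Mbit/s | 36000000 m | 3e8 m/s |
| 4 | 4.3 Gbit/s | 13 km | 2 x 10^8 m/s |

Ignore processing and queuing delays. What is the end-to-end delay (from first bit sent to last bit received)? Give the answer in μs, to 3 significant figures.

L = 1048 × 8 = 8384 bits.
Transmission delays (L/R per hop): 9.52727, 1.13758, 1470.88, 1.94977 μs; sum = 1483.49 μs.
Propagation delays (d/s per hop): 21500, 9090.91, 120000, 65 μs; sum = 150656 μs.
End-to-end = 152000 μs.

152000 μs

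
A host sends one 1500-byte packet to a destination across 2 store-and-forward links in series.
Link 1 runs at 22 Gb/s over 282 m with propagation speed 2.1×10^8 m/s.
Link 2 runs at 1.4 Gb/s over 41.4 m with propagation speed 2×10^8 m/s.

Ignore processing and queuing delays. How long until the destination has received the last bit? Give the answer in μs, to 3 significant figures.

10.7 μs

L = 1500 × 8 = 12000 bits.
Transmission delays (L/R per hop): 0.545455, 8.57143 μs; sum = 9.11688 μs.
Propagation delays (d/s per hop): 1.34286, 0.207 μs; sum = 1.54986 μs.
End-to-end = 10.7 μs.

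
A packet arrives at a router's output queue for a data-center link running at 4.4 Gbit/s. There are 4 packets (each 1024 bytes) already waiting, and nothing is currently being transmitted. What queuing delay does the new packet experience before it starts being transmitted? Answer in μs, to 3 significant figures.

Each queued packet: L/R = 8192/4400000000 = 1.86182 μs.
4 queued → 7.44727 μs.
Queuing delay = 7.45 μs.

7.45 μs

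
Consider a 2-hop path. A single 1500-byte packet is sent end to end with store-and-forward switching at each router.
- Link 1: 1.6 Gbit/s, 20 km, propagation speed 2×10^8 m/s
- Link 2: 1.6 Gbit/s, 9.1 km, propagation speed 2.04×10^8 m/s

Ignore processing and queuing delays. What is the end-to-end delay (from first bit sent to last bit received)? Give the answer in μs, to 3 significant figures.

L = 1500 × 8 = 12000 bits.
Transmission delay per hop = L/R = 12000/1600000000 = 7.5 μs; 2 hops → 15 μs.
Propagation delays (d/s per hop): 100, 44.6078 μs; sum = 144.608 μs.
End-to-end = 160 μs.

160 μs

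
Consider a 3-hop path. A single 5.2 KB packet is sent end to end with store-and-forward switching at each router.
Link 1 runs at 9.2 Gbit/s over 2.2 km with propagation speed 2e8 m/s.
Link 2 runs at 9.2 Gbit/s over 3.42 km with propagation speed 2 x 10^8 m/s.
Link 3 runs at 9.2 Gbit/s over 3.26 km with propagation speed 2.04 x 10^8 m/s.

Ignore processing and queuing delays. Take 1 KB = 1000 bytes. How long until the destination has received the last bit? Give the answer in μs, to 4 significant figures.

L = 41600 bits.
Transmission delay per hop = L/R = 41600/9200000000 = 4.52174 μs; 3 hops → 13.5652 μs.
Propagation delays (d/s per hop): 11, 17.1, 15.9804 μs; sum = 44.0804 μs.
End-to-end = 57.65 μs.

57.65 μs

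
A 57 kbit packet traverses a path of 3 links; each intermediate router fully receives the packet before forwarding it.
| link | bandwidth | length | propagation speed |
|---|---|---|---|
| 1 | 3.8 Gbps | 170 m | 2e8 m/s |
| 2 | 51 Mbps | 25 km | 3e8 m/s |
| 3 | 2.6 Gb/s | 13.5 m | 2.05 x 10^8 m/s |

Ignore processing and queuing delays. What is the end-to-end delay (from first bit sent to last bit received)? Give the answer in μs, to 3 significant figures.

L = 57000 bits.
Transmission delays (L/R per hop): 15, 1117.65, 21.9231 μs; sum = 1154.57 μs.
Propagation delays (d/s per hop): 0.85, 83.3333, 0.0658537 μs; sum = 84.2492 μs.
End-to-end = 1240 μs.

1240 μs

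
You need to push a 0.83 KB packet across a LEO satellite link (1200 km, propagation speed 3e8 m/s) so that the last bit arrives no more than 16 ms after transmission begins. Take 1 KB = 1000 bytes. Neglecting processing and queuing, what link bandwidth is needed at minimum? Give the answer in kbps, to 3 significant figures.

L = 6640 bits.
Propagation delay = 1200000 / 300000000 = 4 ms.
Transmission budget = 16 − 4 = 12 ms.
R ≥ L / t_tx = 6640 bits / 0.012 s = 553 kbps.

553 kbps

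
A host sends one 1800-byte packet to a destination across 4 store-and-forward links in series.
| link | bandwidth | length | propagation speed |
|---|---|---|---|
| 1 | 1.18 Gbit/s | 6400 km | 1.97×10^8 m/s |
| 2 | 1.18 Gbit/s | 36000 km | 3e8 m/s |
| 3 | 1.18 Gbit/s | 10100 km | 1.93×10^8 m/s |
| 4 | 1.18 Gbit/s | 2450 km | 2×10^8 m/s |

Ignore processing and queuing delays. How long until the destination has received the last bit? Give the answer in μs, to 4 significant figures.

L = 1800 × 8 = 14400 bits.
Transmission delay per hop = L/R = 14400/1180000000 = 12.2034 μs; 4 hops → 48.8136 μs.
Propagation delays (d/s per hop): 32487.3, 120000, 52331.6, 12250 μs; sum = 217069 μs.
End-to-end = 217100 μs.

217100 μs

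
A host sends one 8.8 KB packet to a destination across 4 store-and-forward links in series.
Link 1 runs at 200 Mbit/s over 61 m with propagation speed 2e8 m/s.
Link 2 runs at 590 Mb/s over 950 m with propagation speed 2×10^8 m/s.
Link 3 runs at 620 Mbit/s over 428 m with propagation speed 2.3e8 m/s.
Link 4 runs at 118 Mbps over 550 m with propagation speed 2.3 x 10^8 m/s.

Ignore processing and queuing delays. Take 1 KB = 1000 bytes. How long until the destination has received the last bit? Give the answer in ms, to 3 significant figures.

1.19 ms

L = 70400 bits.
Transmission delays (L/R per hop): 0.352, 0.119322, 0.113548, 0.59661 ms; sum = 1.18148 ms.
Propagation delays (d/s per hop): 0.000305, 0.00475, 0.00186087, 0.0023913 ms; sum = 0.00930717 ms.
End-to-end = 1.19 ms.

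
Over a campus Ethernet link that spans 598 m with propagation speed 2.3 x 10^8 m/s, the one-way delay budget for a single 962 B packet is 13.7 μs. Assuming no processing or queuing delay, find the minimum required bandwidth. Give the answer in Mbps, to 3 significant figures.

L = 7696 bits.
Propagation delay = 598 / 2.3e+08 = 2.6 μs.
Transmission budget = 13.7 − 2.6 = 11.1 μs.
R ≥ L / t_tx = 7696 bits / 1.11e-05 s = 693 Mbps.

693 Mbps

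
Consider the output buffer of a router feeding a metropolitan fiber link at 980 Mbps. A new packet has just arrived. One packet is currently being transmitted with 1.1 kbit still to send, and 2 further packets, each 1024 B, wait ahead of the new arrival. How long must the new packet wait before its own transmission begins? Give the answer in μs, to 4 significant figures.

Each queued packet: L/R = 8192/980000000 = 8.35918 μs.
2 queued → 16.7184 μs.
Plus remaining 1100 bits of current packet: 1.12245 μs.
Queuing delay = 17.84 μs.

17.84 μs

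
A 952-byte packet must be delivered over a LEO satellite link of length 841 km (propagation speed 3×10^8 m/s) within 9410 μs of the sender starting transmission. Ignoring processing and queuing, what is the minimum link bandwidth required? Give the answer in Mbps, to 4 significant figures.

1.153 Mbps

L = 7616 bits.
Propagation delay = 841000 / 300000000 = 2803.33 μs.
Transmission budget = 9410 − 2803.33 = 6606.67 μs.
R ≥ L / t_tx = 7616 bits / 0.00660667 s = 1.153 Mbps.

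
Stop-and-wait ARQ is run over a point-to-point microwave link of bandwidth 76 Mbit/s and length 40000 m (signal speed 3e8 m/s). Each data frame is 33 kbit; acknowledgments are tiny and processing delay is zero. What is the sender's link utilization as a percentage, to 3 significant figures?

t_tx = L/R = 33000/76000000 = 0.000434211 s.
t_prop = 40000/300000000 = 0.000133333 s; RTT = 0.000266667 s.
Cycle = t_tx + RTT = 0.000700877 s.
Utilization = t_tx / cycle = 0.000434211/0.000700877 = 62.0 %.

62.0 %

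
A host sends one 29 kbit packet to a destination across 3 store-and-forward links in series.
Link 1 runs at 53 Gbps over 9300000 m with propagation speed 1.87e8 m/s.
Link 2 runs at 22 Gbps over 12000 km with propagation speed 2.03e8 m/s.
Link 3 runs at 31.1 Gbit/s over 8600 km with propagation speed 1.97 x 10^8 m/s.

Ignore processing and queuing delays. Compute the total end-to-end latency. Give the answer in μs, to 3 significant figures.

153000 μs

L = 29000 bits.
Transmission delays (L/R per hop): 0.54717, 1.31818, 0.932476 μs; sum = 2.79783 μs.
Propagation delays (d/s per hop): 49732.6, 59113.3, 43654.8 μs; sum = 152501 μs.
End-to-end = 153000 μs.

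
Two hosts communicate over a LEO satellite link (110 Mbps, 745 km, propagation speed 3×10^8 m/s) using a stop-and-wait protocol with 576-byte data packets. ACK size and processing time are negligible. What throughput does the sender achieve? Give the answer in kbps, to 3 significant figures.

t_tx = L/R = 4608/110000000 = 4.18909e-05 s.
t_prop = 745000/300000000 = 0.00248333 s; RTT = 0.00496667 s.
Cycle = t_tx + RTT = 0.00500856 s.
Throughput = L / cycle = 4608 / 0.00500856 = 920 kbps.

920 kbps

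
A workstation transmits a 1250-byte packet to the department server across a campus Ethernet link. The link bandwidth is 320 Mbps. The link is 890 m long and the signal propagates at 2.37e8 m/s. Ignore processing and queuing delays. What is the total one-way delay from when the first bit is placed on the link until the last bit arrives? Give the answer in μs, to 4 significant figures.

35.01 μs

L = 1250 × 8 = 10000 bits.
Transmission delay = L/R = 10000 / 320000000 = 31.25 μs.
Propagation delay = d/s = 890 m / 237000000 m/s = 3.75527 μs.
Total = 35.01 μs.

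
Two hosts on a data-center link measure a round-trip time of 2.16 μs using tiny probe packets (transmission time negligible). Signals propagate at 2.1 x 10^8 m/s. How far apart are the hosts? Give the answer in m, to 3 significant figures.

One-way propagation = RTT/2 = 1.08 μs.
d = s × t = 210000000 × 1.08e-06 = 227 m.

227 m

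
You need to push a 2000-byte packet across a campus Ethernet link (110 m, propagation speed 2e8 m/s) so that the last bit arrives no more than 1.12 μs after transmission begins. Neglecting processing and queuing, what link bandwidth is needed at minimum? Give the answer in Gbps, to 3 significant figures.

L = 16000 bits.
Propagation delay = 110 / 200000000 = 0.55 μs.
Transmission budget = 1.12 − 0.55 = 0.57 μs.
R ≥ L / t_tx = 16000 bits / 5.7e-07 s = 28.1 Gbps.

28.1 Gbps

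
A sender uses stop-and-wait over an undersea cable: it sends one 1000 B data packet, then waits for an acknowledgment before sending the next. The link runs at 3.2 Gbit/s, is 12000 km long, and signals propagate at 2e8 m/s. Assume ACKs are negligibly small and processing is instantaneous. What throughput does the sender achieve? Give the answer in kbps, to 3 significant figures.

66.7 kbps

t_tx = L/R = 8000/3200000000 = 2.5e-06 s.
t_prop = 12000000/200000000 = 0.06 s; RTT = 0.12 s.
Cycle = t_tx + RTT = 0.120003 s.
Throughput = L / cycle = 8000 / 0.120003 = 66.7 kbps.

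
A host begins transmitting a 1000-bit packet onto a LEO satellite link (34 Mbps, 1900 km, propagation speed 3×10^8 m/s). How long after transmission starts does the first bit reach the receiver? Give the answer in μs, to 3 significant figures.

First bit experiences only propagation delay: d/s = 1900000/300000000 = 6330 μs.

6330 μs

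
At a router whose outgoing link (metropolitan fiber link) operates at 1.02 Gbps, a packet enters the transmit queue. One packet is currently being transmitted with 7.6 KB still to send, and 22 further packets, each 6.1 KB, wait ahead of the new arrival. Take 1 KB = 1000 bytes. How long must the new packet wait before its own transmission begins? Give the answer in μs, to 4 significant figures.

Each queued packet: L/R = 48800/1020000000 = 47.8431 μs.
22 queued → 1052.55 μs.
Plus remaining 60800 bits of current packet: 59.6078 μs.
Queuing delay = 1112 μs.

1112 μs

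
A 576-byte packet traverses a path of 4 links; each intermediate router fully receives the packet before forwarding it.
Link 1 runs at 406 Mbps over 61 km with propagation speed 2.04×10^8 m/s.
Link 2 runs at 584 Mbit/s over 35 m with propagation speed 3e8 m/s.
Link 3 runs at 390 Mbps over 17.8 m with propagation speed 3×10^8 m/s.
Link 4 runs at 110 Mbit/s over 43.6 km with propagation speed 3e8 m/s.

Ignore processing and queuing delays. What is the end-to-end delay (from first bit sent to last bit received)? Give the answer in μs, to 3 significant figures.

L = 576 × 8 = 4608 bits.
Transmission delays (L/R per hop): 11.3498, 7.89041, 11.8154, 41.8909 μs; sum = 72.9465 μs.
Propagation delays (d/s per hop): 299.02, 0.116667, 0.0593333, 145.333 μs; sum = 444.529 μs.
End-to-end = 517 μs.

517 μs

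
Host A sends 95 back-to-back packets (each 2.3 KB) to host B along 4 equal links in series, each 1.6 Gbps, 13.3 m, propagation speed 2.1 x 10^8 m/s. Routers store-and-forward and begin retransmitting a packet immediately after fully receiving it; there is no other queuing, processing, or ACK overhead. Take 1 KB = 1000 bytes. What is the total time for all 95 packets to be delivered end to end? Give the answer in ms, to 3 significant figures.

1.13 ms

Per-hop transmission t_tx = L/R = 18400/1600000000 = 0.0115 ms.
Per-hop propagation t_prop = 13.3/210000000 = 6.33333e-05 ms.
Pipeline fill: first packet needs 4·t_tx to clear all hops; remaining 94 packets each add one t_tx.
Total = (4+95-1)·t_tx + 4·t_prop = 98·0.0115 + 4·6.33333e-05 = 1.13 ms.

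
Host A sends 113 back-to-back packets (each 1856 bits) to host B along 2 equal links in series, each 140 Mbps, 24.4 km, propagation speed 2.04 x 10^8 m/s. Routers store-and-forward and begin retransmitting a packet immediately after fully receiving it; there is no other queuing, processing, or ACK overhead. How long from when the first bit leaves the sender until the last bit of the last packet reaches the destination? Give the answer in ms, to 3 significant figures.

1.75 ms

Per-hop transmission t_tx = L/R = 1856/140000000 = 0.0132571 ms.
Per-hop propagation t_prop = 24400/204000000 = 0.119608 ms.
Pipeline fill: first packet needs 2·t_tx to clear all hops; remaining 112 packets each add one t_tx.
Total = (2+113-1)·t_tx + 2·t_prop = 114·0.0132571 + 2·0.119608 = 1.75 ms.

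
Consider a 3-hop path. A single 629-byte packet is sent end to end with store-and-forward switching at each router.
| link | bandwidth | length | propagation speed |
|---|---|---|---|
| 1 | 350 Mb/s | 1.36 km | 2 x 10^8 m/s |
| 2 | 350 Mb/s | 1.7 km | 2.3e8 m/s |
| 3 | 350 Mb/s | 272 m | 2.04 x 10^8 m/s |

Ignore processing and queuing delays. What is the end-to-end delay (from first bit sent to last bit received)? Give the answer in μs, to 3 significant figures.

L = 629 × 8 = 5032 bits.
Transmission delay per hop = L/R = 5032/350000000 = 14.3771 μs; 3 hops → 43.1314 μs.
Propagation delays (d/s per hop): 6.8, 7.3913, 1.33333 μs; sum = 15.5246 μs.
End-to-end = 58.7 μs.

58.7 μs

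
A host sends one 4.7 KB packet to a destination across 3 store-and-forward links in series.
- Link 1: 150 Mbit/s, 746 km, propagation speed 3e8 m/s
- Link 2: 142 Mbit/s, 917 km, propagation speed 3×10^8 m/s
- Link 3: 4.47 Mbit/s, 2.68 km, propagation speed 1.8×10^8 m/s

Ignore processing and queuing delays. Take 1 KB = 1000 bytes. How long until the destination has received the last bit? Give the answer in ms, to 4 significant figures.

L = 37600 bits.
Transmission delays (L/R per hop): 0.250667, 0.264789, 8.41163 ms; sum = 8.92709 ms.
Propagation delays (d/s per hop): 2.48667, 3.05667, 0.0148889 ms; sum = 5.55822 ms.
End-to-end = 14.49 ms.

14.49 ms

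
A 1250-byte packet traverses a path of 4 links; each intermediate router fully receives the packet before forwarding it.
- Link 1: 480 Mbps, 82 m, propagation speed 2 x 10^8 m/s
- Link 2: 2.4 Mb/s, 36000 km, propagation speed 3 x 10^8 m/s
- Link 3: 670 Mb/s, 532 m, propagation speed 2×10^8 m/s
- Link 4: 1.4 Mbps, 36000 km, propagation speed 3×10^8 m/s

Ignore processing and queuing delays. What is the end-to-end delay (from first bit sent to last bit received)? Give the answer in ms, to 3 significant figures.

251 ms

L = 1250 × 8 = 10000 bits.
Transmission delays (L/R per hop): 0.0208333, 4.16667, 0.0149254, 7.14286 ms; sum = 11.3453 ms.
Propagation delays (d/s per hop): 0.00041, 120, 0.00266, 120 ms; sum = 240.003 ms.
End-to-end = 251 ms.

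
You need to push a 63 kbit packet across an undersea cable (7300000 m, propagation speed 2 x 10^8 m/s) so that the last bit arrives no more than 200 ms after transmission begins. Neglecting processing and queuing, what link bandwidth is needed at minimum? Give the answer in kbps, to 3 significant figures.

385 kbps

Propagation delay = 7300000 / 200000000 = 36.5 ms.
Transmission budget = 200 − 36.5 = 163.5 ms.
R ≥ L / t_tx = 63000 bits / 0.1635 s = 385 kbps.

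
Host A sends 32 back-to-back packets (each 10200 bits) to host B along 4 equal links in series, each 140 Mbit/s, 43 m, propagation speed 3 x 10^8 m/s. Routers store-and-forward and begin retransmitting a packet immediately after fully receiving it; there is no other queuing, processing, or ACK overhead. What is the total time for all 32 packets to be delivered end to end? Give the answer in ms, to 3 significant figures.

Per-hop transmission t_tx = L/R = 10200/140000000 = 0.0728571 ms.
Per-hop propagation t_prop = 43/300000000 = 0.000143333 ms.
Pipeline fill: first packet needs 4·t_tx to clear all hops; remaining 31 packets each add one t_tx.
Total = (4+32-1)·t_tx + 4·t_prop = 35·0.0728571 + 4·0.000143333 = 2.55 ms.

2.55 ms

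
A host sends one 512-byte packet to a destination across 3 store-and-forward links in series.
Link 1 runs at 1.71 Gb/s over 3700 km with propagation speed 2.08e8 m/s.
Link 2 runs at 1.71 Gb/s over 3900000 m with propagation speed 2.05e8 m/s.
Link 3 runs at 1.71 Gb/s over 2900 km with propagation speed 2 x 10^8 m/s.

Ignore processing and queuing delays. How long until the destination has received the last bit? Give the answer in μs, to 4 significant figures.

51320 μs

L = 512 × 8 = 4096 bits.
Transmission delay per hop = L/R = 4096/1710000000 = 2.39532 μs; 3 hops → 7.18596 μs.
Propagation delays (d/s per hop): 17788.5, 19024.4, 14500 μs; sum = 51312.9 μs.
End-to-end = 51320 μs.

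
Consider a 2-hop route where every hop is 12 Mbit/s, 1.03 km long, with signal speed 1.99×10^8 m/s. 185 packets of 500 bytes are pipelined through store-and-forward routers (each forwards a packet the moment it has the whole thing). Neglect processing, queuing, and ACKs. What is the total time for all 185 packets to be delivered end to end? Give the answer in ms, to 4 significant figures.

62.01 ms

Per-hop transmission t_tx = L/R = 4000/12000000 = 0.333333 ms.
Per-hop propagation t_prop = 1030/199000000 = 0.00517588 ms.
Pipeline fill: first packet needs 2·t_tx to clear all hops; remaining 184 packets each add one t_tx.
Total = (2+185-1)·t_tx + 2·t_prop = 186·0.333333 + 2·0.00517588 = 62.01 ms.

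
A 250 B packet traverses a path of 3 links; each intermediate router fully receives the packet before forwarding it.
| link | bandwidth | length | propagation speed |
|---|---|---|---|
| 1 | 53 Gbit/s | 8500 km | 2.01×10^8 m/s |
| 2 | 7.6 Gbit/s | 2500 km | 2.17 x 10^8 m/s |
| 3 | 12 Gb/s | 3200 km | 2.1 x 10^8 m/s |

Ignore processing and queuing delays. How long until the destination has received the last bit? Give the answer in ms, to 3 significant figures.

69.0 ms

L = 250 × 8 = 2000 bits.
Transmission delays (L/R per hop): 3.77358e-05, 0.000263158, 0.000166667 ms; sum = 0.00046756 ms.
Propagation delays (d/s per hop): 42.2886, 11.5207, 15.2381 ms; sum = 69.0474 ms.
End-to-end = 69.0 ms.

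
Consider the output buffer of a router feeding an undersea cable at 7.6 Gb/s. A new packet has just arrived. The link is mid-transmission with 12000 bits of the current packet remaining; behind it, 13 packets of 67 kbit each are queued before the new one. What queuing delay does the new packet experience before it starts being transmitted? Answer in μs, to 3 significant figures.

116 μs

Each queued packet: L/R = 67000/7600000000 = 8.81579 μs.
13 queued → 114.605 μs.
Plus remaining 12000 bits of current packet: 1.57895 μs.
Queuing delay = 116 μs.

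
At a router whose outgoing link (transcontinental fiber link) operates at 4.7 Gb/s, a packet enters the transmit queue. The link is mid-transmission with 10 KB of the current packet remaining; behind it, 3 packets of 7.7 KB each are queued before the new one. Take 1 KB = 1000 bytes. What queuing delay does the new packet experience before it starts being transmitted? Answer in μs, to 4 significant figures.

56.34 μs

Each queued packet: L/R = 61600/4700000000 = 13.1064 μs.
3 queued → 39.3191 μs.
Plus remaining 80000 bits of current packet: 17.0213 μs.
Queuing delay = 56.34 μs.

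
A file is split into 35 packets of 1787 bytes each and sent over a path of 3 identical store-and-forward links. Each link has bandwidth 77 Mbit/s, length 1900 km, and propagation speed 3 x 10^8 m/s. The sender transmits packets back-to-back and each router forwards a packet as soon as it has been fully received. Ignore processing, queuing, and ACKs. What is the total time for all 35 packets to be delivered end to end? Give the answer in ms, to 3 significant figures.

Per-hop transmission t_tx = L/R = 14296/77000000 = 0.185662 ms.
Per-hop propagation t_prop = 1900000/300000000 = 6.33333 ms.
Pipeline fill: first packet needs 3·t_tx to clear all hops; remaining 34 packets each add one t_tx.
Total = (3+35-1)·t_tx + 3·t_prop = 37·0.185662 + 3·6.33333 = 25.9 ms.

25.9 ms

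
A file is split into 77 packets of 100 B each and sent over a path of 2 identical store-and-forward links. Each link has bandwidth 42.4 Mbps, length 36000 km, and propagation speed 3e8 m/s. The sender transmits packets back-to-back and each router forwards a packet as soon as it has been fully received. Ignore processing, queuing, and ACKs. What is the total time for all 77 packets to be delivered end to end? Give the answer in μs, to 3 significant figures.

241000 μs

Per-hop transmission t_tx = L/R = 800/42400000 = 18.8679 μs.
Per-hop propagation t_prop = 36000000/300000000 = 120000 μs.
Pipeline fill: first packet needs 2·t_tx to clear all hops; remaining 76 packets each add one t_tx.
Total = (2+77-1)·t_tx + 2·t_prop = 78·18.8679 + 2·120000 = 241000 μs.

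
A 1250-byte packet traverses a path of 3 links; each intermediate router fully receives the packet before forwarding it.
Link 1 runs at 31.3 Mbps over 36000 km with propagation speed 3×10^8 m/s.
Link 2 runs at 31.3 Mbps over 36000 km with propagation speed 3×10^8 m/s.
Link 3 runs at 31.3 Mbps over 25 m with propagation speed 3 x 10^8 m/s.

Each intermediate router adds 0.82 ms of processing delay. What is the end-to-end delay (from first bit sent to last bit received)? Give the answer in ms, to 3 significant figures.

L = 1250 × 8 = 10000 bits.
Transmission delay per hop = L/R = 10000/31300000 = 0.319489 ms; 3 hops → 0.958466 ms.
Propagation delays (d/s per hop): 120, 120, 8.33333e-05 ms; sum = 240 ms.
Processing at 2 router(s): 2 × 0.82 ms = 1.64 ms.
End-to-end = 243 ms.

243 ms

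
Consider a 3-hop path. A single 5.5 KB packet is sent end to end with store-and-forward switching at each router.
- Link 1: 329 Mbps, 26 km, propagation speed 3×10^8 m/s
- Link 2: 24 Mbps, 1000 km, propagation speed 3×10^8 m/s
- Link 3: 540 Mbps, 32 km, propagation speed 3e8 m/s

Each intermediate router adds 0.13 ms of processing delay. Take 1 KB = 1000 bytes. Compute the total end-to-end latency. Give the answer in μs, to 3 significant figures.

5840 μs

L = 44000 bits.
Transmission delays (L/R per hop): 133.739, 1833.33, 81.4815 μs; sum = 2048.55 μs.
Propagation delays (d/s per hop): 86.6667, 3333.33, 106.667 μs; sum = 3526.67 μs.
Processing at 2 router(s): 2 × 0.13 ms = 260 μs.
End-to-end = 5840 μs.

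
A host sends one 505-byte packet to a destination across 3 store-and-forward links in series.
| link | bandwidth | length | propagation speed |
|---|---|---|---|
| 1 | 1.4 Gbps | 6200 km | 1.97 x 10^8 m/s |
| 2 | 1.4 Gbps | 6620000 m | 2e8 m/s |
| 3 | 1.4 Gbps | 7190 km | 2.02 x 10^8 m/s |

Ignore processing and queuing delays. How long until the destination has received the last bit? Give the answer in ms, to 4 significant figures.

100.2 ms

L = 505 × 8 = 4040 bits.
Transmission delay per hop = L/R = 4040/1400000000 = 0.00288571 ms; 3 hops → 0.00865714 ms.
Propagation delays (d/s per hop): 31.4721, 33.1, 35.5941 ms; sum = 100.166 ms.
End-to-end = 100.2 ms.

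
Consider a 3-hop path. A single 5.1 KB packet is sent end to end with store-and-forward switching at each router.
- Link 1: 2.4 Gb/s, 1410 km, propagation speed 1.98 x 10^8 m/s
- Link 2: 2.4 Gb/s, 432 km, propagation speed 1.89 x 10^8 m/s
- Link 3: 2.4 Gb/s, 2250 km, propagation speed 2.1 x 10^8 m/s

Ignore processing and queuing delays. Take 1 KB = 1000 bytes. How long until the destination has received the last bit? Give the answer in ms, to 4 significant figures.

L = 40800 bits.
Transmission delay per hop = L/R = 40800/2400000000 = 0.017 ms; 3 hops → 0.051 ms.
Propagation delays (d/s per hop): 7.12121, 2.28571, 10.7143 ms; sum = 20.1212 ms.
End-to-end = 20.17 ms.

20.17 ms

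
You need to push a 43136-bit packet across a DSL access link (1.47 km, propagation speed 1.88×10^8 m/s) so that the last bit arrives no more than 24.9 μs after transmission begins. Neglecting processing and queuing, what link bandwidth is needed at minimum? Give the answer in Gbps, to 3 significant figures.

2.53 Gbps

Propagation delay = 1470 / 188000000 = 7.81915 μs.
Transmission budget = 24.9 − 7.81915 = 17.0809 μs.
R ≥ L / t_tx = 43136 bits / 1.70809e-05 s = 2.53 Gbps.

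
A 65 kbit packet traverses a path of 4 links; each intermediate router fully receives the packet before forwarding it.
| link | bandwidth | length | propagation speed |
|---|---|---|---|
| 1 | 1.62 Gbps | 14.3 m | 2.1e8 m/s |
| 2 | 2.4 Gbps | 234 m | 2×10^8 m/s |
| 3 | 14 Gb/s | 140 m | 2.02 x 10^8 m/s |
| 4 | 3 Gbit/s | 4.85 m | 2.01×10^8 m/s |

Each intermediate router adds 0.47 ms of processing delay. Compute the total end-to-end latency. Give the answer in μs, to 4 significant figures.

1505 μs

L = 65000 bits.
Transmission delays (L/R per hop): 40.1235, 27.0833, 4.64286, 21.6667 μs; sum = 93.5163 μs.
Propagation delays (d/s per hop): 0.0680952, 1.17, 0.693069, 0.0241294 μs; sum = 1.95529 μs.
Processing at 3 router(s): 3 × 0.47 ms = 1410 μs.
End-to-end = 1505 μs.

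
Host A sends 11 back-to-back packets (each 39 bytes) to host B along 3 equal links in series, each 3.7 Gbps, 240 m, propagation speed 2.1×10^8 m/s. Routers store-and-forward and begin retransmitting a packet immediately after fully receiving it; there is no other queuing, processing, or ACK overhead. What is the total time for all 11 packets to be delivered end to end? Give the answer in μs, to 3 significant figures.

4.52 μs

Per-hop transmission t_tx = L/R = 312/3700000000 = 0.0843243 μs.
Per-hop propagation t_prop = 240/210000000 = 1.14286 μs.
Pipeline fill: first packet needs 3·t_tx to clear all hops; remaining 10 packets each add one t_tx.
Total = (3+11-1)·t_tx + 3·t_prop = 13·0.0843243 + 3·1.14286 = 4.52 μs.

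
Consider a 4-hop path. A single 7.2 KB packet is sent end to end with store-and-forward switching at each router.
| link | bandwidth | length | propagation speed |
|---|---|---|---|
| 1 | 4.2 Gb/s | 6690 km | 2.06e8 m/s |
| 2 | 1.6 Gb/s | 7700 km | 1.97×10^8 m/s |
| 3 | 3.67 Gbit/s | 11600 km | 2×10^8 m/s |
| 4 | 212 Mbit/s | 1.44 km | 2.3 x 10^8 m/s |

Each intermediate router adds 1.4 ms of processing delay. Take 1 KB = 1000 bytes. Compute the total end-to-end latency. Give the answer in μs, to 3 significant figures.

134000 μs

L = 57600 bits.
Transmission delays (L/R per hop): 13.7143, 36, 15.6948, 271.698 μs; sum = 337.107 μs.
Propagation delays (d/s per hop): 32475.7, 39086.3, 58000, 6.26087 μs; sum = 129568 μs.
Processing at 3 router(s): 3 × 1.4 ms = 4200 μs.
End-to-end = 134000 μs.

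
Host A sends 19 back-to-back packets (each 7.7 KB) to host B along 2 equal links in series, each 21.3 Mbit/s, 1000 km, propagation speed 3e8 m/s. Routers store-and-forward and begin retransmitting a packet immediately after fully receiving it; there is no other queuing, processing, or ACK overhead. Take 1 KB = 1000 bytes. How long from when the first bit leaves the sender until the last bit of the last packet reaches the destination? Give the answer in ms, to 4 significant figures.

Per-hop transmission t_tx = L/R = 61600/21300000 = 2.89202 ms.
Per-hop propagation t_prop = 1000000/300000000 = 3.33333 ms.
Pipeline fill: first packet needs 2·t_tx to clear all hops; remaining 18 packets each add one t_tx.
Total = (2+19-1)·t_tx + 2·t_prop = 20·2.89202 + 2·3.33333 = 64.51 ms.

64.51 ms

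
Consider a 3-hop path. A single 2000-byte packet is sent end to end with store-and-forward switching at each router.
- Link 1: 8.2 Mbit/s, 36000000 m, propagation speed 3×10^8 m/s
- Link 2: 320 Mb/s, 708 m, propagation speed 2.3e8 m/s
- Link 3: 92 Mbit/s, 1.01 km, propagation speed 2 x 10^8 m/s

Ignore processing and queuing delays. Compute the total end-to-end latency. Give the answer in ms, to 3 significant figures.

122 ms

L = 2000 × 8 = 16000 bits.
Transmission delays (L/R per hop): 1.95122, 0.05, 0.173913 ms; sum = 2.17513 ms.
Propagation delays (d/s per hop): 120, 0.00307826, 0.00505 ms; sum = 120.008 ms.
End-to-end = 122 ms.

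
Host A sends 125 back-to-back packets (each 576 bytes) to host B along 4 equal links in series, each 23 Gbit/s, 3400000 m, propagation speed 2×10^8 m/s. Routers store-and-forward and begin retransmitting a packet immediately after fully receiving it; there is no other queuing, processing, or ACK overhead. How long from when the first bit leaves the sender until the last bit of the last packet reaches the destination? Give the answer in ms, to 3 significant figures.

Per-hop transmission t_tx = L/R = 4608/23000000000 = 0.000200348 ms.
Per-hop propagation t_prop = 3400000/200000000 = 17 ms.
Pipeline fill: first packet needs 4·t_tx to clear all hops; remaining 124 packets each add one t_tx.
Total = (4+125-1)·t_tx + 4·t_prop = 128·0.000200348 + 4·17 = 68.0 ms.

68.0 ms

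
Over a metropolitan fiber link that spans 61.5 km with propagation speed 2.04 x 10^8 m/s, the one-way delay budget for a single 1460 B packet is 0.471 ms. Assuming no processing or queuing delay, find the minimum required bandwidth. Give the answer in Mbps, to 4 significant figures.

L = 11680 bits.
Propagation delay = 61500 / 204000000 = 0.301471 ms.
Transmission budget = 0.471 − 0.301471 = 0.169529 ms.
R ≥ L / t_tx = 11680 bits / 0.000169529 s = 68.90 Mbps.

68.90 Mbps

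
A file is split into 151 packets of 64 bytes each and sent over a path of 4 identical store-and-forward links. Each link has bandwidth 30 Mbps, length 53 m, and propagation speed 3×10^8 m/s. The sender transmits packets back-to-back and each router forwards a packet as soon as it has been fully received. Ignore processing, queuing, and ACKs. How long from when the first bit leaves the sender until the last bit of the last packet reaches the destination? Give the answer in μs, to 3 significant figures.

Per-hop transmission t_tx = L/R = 512/30000000 = 17.0667 μs.
Per-hop propagation t_prop = 53/300000000 = 0.176667 μs.
Pipeline fill: first packet needs 4·t_tx to clear all hops; remaining 150 packets each add one t_tx.
Total = (4+151-1)·t_tx + 4·t_prop = 154·17.0667 + 4·0.176667 = 2630 μs.

2630 μs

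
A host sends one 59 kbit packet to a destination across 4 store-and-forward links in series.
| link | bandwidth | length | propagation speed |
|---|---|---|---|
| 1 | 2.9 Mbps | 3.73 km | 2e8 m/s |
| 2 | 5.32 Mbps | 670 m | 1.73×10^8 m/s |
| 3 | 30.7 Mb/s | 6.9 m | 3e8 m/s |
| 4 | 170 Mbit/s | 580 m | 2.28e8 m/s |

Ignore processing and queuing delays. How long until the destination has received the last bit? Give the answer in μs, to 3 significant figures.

L = 59000 bits.
Transmission delays (L/R per hop): 20344.8, 11090.2, 1921.82, 347.059 μs; sum = 33703.9 μs.
Propagation delays (d/s per hop): 18.65, 3.87283, 0.023, 2.54386 μs; sum = 25.0897 μs.
End-to-end = 33700 μs.

33700 μs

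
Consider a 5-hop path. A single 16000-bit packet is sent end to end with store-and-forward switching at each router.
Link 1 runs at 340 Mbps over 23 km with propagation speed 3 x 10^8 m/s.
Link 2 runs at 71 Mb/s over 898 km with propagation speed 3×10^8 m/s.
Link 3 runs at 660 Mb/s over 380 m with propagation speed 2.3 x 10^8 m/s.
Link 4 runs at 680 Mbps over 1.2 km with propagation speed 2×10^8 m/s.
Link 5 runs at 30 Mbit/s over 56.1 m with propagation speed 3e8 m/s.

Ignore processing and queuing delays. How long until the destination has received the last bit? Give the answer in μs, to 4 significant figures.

3931 μs

Transmission delays (L/R per hop): 47.0588, 225.352, 24.2424, 23.5294, 533.333 μs; sum = 853.516 μs.
Propagation delays (d/s per hop): 76.6667, 2993.33, 1.65217, 6, 0.187 μs; sum = 3077.84 μs.
End-to-end = 3931 μs.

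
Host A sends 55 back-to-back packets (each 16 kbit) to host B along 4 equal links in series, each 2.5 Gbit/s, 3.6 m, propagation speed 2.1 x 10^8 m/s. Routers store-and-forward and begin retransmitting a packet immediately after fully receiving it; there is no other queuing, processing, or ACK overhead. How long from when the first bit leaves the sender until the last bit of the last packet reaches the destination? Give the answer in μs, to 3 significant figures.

371 μs

Per-hop transmission t_tx = L/R = 16000/2500000000 = 6.4 μs.
Per-hop propagation t_prop = 3.6/210000000 = 0.0171429 μs.
Pipeline fill: first packet needs 4·t_tx to clear all hops; remaining 54 packets each add one t_tx.
Total = (4+55-1)·t_tx + 4·t_prop = 58·6.4 + 4·0.0171429 = 371 μs.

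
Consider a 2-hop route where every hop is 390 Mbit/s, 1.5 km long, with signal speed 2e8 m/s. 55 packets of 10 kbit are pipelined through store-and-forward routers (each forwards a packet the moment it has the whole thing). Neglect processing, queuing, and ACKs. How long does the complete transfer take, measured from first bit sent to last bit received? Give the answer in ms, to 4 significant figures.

Per-hop transmission t_tx = L/R = 10000/390000000 = 0.025641 ms.
Per-hop propagation t_prop = 1500/200000000 = 0.0075 ms.
Pipeline fill: first packet needs 2·t_tx to clear all hops; remaining 54 packets each add one t_tx.
Total = (2+55-1)·t_tx + 2·t_prop = 56·0.025641 + 2·0.0075 = 1.451 ms.

1.451 ms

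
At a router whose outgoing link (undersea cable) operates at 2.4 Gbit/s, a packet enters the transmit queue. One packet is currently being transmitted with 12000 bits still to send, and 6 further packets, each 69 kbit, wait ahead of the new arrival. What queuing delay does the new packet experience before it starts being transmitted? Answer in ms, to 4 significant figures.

0.1775 ms

Each queued packet: L/R = 69000/2400000000 = 0.02875 ms.
6 queued → 0.1725 ms.
Plus remaining 12000 bits of current packet: 0.005 ms.
Queuing delay = 0.1775 ms.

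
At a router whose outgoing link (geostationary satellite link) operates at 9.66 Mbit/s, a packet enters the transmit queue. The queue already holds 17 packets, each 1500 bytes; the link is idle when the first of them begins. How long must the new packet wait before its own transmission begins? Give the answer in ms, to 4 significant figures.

Each queued packet: L/R = 12000/9660000 = 1.24224 ms.
17 queued → 21.118 ms.
Queuing delay = 21.12 ms.

21.12 ms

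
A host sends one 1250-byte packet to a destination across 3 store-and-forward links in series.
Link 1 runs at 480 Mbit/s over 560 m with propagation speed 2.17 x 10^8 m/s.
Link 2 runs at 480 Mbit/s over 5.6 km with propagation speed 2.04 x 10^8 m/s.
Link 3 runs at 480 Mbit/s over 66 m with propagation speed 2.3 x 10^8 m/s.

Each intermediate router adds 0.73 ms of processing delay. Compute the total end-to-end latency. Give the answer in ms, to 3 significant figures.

L = 1250 × 8 = 10000 bits.
Transmission delay per hop = L/R = 10000/480000000 = 0.0208333 ms; 3 hops → 0.0625 ms.
Propagation delays (d/s per hop): 0.00258065, 0.027451, 0.000286957 ms; sum = 0.0303186 ms.
Processing at 2 router(s): 2 × 0.73 ms = 1.46 ms.
End-to-end = 1.55 ms.

1.55 ms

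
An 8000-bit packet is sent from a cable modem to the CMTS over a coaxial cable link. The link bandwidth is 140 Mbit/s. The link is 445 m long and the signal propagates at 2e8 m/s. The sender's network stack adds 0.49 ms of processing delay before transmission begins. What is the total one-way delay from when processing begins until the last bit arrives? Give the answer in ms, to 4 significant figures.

Transmission delay = L/R = 8000 / 140000000 = 0.0571429 ms.
Propagation delay = d/s = 445 m / 200000000 m/s = 0.002225 ms.
Plus processing delay 0.49 ms = 0.49 ms.
Total = 0.5494 ms.

0.5494 ms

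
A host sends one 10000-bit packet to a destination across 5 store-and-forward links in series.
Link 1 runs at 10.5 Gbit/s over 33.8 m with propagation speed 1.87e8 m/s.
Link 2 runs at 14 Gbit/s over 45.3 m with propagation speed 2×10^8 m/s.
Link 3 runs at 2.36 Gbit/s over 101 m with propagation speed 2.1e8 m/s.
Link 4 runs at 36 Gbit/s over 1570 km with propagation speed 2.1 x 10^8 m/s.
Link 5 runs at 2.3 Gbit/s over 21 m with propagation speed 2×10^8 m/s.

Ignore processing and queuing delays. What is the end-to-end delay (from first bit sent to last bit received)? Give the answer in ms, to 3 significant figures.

7.49 ms

Transmission delays (L/R per hop): 0.000952381, 0.000714286, 0.00423729, 0.000277778, 0.00434783 ms; sum = 0.0105296 ms.
Propagation delays (d/s per hop): 0.000180749, 0.0002265, 0.000480952, 7.47619, 0.000105 ms; sum = 7.47718 ms.
End-to-end = 7.49 ms.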